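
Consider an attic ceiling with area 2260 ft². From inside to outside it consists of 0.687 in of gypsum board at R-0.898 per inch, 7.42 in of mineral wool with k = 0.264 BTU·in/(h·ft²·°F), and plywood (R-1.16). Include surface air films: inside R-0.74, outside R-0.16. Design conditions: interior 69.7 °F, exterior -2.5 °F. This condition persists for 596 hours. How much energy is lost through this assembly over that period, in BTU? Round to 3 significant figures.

0.687 × 0.898 = 0.6169
7.42/0.264 = 28.11
R_total = 0.74 + 0.6169 + 28.11 + 1.16 + 0.16 = 30.78 ft²·°F·h/BTU
Q = 2260 × (69.7 − (-2.5)) / 30.78 = 5301 BTU/h
E = 5301 × 596 = 3159000 BTU

3160000 BTU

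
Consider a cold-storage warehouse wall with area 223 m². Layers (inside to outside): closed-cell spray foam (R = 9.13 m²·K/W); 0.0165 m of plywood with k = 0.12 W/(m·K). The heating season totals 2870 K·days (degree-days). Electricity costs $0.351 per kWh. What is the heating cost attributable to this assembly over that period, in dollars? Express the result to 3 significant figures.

0.0165/0.12 = 0.1375
R_total = 9.13 + 0.1375 = 9.268 m²·K/W
E = A × HDD × 24 / R / 1000 = 223 × 2870 × 24 / 9.268 / 1000 = 1657 kWh
Cost = 1657 × 0.351 = $581.8

582 dollars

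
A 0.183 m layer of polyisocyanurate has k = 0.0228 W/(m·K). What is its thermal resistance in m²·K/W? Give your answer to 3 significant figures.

8.03 m²·K/W

R = L/k = 0.183/0.0228 = 8.026 m²·K/W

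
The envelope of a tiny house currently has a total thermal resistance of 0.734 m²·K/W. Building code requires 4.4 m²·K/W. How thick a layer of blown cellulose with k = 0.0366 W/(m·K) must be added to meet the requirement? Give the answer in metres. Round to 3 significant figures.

0.134 m

ΔR = 4.4 − 0.734 = 3.666 m²·K/W
L = ΔR × k = 3.666 × 0.0366 = 0.1342 m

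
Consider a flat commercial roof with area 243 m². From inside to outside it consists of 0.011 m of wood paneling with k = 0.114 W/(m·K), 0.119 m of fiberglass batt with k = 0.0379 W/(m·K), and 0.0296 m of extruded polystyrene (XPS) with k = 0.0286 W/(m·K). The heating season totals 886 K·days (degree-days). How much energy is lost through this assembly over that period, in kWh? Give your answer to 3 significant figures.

0.011/0.114 = 0.09649
0.119/0.0379 = 3.14
0.0296/0.0286 = 1.035
R_total = 0.09649 + 3.14 + 1.035 = 4.271 m²·K/W
E = A × HDD × 24 / R / 1000 = 243 × 886 × 24 / 4.271 / 1000 = 1210 kWh

1210 kWh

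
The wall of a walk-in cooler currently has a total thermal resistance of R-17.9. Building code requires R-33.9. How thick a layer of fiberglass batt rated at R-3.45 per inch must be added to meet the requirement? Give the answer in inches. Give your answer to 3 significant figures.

4.64 in

ΔR = 33.9 − 17.9 = 16 ft²·°F·h/BTU
L = ΔR / (R/in) = 16/3.45 = 4.638 in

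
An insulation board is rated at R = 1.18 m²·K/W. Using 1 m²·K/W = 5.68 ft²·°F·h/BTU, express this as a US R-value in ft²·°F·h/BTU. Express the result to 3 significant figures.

6.70 ft²·°F·h/BTU

R_US = 1.18 × 5.68 = 6.702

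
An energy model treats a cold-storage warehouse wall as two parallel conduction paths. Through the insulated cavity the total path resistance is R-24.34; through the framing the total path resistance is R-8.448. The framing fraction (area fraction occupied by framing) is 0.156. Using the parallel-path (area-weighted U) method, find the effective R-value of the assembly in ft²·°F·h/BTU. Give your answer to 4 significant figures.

U_eff = 0.844/24.34 + 0.156/8.448 = 0.034675 + 0.018466 = 0.053141
R_eff = 1/U_eff = 18.818 ft²·°F·h/BTU

18.82 ft²·°F·h/BTU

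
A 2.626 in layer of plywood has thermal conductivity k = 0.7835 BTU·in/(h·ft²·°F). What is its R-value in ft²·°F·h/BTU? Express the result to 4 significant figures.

3.352 ft²·°F·h/BTU

R = L/k = 2.626/0.7835 = 3.3516 ft²·°F·h/BTU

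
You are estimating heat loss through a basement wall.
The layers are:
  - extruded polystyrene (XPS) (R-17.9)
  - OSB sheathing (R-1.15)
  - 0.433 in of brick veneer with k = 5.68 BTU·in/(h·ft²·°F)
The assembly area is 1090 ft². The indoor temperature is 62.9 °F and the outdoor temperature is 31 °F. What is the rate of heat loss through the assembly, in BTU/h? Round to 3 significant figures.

1820 BTU/h

0.433/5.68 = 0.07623
R_total = 17.9 + 1.15 + 0.07623 = 19.13 ft²·°F·h/BTU
Q = A·ΔT/R = 1090 × (62.9 − 31) / 19.13 = 1818 BTU/h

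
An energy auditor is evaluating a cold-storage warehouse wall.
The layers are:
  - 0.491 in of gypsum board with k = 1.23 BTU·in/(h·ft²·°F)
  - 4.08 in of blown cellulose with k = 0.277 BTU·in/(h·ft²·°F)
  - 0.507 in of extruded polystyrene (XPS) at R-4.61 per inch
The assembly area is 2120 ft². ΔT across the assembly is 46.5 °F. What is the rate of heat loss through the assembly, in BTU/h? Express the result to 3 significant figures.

5640 BTU/h

0.491/1.23 = 0.3992
4.08/0.277 = 14.73
0.507 × 4.61 = 2.337
R_total = 0.3992 + 14.73 + 2.337 = 17.47 ft²·°F·h/BTU
Q = A·ΔT/R = 2120 × 46.5 / 17.47 = 5644 BTU/h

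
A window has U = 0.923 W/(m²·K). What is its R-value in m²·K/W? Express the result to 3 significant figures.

R = 1/U = 1/0.923 = 1.083

1.08 m²·K/W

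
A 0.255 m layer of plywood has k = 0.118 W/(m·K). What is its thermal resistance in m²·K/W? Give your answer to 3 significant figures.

2.16 m²·K/W

R = L/k = 0.255/0.118 = 2.161 m²·K/W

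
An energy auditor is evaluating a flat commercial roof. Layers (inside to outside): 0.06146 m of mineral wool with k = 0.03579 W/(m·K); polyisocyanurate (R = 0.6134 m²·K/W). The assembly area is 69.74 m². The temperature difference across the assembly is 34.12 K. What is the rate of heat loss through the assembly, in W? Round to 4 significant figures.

1021 W

0.06146/0.03579 = 1.7172
R_total = 1.7172 + 0.6134 = 2.3306 m²·K/W
Q = A·ΔT/R = 69.74 × 34.12 / 2.3306 = 1021 W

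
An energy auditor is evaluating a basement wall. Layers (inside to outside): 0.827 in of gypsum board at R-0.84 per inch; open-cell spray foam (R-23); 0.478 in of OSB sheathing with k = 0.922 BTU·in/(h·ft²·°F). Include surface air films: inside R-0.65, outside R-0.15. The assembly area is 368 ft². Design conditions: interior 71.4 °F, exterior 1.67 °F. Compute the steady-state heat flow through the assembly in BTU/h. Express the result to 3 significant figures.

0.827 × 0.84 = 0.6947
0.478/0.922 = 0.5184
R_total = 0.65 + 0.6947 + 23 + 0.5184 + 0.15 = 25.01 ft²·°F·h/BTU
Q = A·ΔT/R = 368 × (71.4 − 1.67) / 25.01 = 1026 BTU/h

1030 BTU/h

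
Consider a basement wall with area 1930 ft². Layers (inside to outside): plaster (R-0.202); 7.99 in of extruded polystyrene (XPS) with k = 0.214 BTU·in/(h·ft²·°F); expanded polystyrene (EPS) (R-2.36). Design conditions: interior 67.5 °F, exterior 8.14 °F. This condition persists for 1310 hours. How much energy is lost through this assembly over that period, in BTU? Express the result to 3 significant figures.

7.99/0.214 = 37.34
R_total = 0.202 + 37.34 + 2.36 = 39.9 ft²·°F·h/BTU
Q = 1930 × (67.5 − 8.14) / 39.9 = 2871 BTU/h
E = 2871 × 1310 = 3762000 BTU

3760000 BTU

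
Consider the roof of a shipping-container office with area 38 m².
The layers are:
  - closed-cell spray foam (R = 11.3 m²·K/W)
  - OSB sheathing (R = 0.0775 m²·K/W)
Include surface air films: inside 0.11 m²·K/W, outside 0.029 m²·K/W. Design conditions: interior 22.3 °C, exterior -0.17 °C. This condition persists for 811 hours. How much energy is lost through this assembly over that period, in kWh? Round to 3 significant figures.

R_total = 0.11 + 11.3 + 0.0775 + 0.029 = 11.52 m²·K/W
Q = 38 × (22.3 − (-0.17)) / 11.52 = 74.14 W
E = 74.14 W × 811 h / 1000 = 60.13 kWh

60.1 kWh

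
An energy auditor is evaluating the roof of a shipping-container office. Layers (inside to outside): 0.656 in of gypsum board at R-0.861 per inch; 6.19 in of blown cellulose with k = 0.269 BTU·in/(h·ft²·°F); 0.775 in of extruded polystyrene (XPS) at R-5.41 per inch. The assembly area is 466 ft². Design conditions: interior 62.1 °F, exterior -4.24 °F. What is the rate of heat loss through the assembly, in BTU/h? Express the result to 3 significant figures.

0.656 × 0.861 = 0.5648
6.19/0.269 = 23.01
0.775 × 5.41 = 4.193
R_total = 0.5648 + 23.01 + 4.193 = 27.77 ft²·°F·h/BTU
Q = A·ΔT/R = 466 × (62.1 − (-4.24)) / 27.77 = 1113 BTU/h

1110 BTU/h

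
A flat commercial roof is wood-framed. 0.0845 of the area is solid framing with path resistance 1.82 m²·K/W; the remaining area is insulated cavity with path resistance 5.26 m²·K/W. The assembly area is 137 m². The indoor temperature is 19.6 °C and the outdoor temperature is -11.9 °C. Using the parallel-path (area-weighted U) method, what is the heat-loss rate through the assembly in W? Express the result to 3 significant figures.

U_eff = 0.9155/5.26 + 0.0845/1.82 = 0.174 + 0.04643 = 0.2205
R_eff = 1/U_eff = 4.536 m²·K/W
Q = 137 × (19.6 − (-11.9)) / 4.536 = 951.5 W

951 W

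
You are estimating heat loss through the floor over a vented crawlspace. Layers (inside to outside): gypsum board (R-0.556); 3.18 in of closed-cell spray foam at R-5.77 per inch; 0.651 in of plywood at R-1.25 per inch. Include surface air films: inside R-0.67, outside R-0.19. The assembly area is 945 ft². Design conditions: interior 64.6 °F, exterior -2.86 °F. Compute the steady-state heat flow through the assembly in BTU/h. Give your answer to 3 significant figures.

3100 BTU/h

3.18 × 5.77 = 18.35
0.651 × 1.25 = 0.8137
R_total = 0.67 + 0.556 + 18.35 + 0.8137 + 0.19 = 20.58 ft²·°F·h/BTU
Q = A·ΔT/R = 945 × (64.6 − (-2.86)) / 20.58 = 3098 BTU/h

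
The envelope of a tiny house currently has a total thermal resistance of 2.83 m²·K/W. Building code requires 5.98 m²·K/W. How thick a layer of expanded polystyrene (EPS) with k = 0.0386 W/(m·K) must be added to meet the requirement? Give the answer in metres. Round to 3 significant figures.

0.122 m

ΔR = 5.98 − 2.83 = 3.15 m²·K/W
L = ΔR × k = 3.15 × 0.0386 = 0.1216 m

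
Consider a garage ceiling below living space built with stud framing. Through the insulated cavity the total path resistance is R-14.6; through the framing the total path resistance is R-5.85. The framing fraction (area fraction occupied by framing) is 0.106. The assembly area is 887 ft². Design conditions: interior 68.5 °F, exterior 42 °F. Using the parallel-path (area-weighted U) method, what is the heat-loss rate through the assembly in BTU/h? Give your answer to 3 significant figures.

U_eff = 0.894/14.6 + 0.106/5.85 = 0.06123 + 0.01812 = 0.07935
R_eff = 1/U_eff = 12.6 ft²·°F·h/BTU
Q = 887 × (68.5 − 42) / 12.6 = 1865 BTU/h

1870 BTU/h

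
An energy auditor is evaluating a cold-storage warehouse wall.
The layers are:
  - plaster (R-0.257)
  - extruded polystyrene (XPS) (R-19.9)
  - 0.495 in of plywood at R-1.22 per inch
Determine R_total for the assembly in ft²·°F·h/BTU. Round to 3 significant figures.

0.495 × 1.22 = 0.6039
R_total = 0.257 + 19.9 + 0.6039 = 20.76 ft²·°F·h/BTU

20.8 ft²·°F·h/BTU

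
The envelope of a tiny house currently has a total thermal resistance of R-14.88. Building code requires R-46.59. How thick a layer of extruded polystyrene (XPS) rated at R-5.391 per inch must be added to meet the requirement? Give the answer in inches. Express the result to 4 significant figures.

5.882 in

ΔR = 46.59 − 14.88 = 31.71 ft²·°F·h/BTU
L = ΔR / (R/in) = 31.71/5.391 = 5.882 in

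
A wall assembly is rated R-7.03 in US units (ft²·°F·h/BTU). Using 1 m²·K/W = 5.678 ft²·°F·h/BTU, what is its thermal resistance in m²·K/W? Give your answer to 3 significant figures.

R_SI = 7.03/5.678 = 1.238

1.24 m²·K/W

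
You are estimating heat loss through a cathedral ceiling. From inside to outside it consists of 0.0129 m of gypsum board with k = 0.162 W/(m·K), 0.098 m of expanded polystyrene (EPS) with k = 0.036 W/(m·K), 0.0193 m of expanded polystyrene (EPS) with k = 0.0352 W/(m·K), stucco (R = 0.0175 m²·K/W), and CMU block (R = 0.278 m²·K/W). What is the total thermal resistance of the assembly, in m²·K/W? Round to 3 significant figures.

3.65 m²·K/W

0.0129/0.162 = 0.07963
0.098/0.036 = 2.722
0.0193/0.0352 = 0.5483
R_total = 0.07963 + 2.722 + 0.5483 + 0.0175 + 0.278 = 3.646 m²·K/W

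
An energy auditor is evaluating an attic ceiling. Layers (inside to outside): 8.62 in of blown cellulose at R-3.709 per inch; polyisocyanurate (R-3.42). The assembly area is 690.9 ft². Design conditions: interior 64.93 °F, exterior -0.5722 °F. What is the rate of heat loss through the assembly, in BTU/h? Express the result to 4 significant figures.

1279 BTU/h

8.62 × 3.709 = 31.972
R_total = 31.972 + 3.42 = 35.392 ft²·°F·h/BTU
Q = A·ΔT/R = 690.9 × (64.93 − (-0.5722)) / 35.392 = 1278.7 BTU/h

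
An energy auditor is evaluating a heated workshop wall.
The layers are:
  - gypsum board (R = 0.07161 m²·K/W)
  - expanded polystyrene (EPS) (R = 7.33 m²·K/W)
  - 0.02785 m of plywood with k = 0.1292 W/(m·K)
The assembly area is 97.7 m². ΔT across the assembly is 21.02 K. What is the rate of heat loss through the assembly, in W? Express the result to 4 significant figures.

0.02785/0.1292 = 0.21556
R_total = 0.07161 + 7.33 + 0.21556 = 7.6172 m²·K/W
Q = A·ΔT/R = 97.7 × 21.02 / 7.6172 = 269.61 W

269.6 W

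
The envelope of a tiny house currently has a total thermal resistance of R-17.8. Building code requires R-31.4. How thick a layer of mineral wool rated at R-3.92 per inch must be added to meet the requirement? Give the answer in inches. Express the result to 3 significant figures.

ΔR = 31.4 − 17.8 = 13.6 ft²·°F·h/BTU
L = ΔR / (R/in) = 13.6/3.92 = 3.469 in

3.47 in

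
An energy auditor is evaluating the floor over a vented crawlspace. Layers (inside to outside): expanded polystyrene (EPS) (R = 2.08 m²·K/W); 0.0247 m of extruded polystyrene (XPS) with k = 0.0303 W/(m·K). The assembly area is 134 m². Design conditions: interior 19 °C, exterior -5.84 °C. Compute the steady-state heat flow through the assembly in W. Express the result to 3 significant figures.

1150 W

0.0247/0.0303 = 0.8152
R_total = 2.08 + 0.8152 = 2.895 m²·K/W
Q = A·ΔT/R = 134 × (19 − (-5.84)) / 2.895 = 1150 W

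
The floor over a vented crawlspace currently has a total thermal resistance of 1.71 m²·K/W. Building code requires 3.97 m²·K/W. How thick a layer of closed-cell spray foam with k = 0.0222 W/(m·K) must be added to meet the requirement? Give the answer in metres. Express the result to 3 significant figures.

ΔR = 3.97 − 1.71 = 2.26 m²·K/W
L = ΔR × k = 2.26 × 0.0222 = 0.05017 m

0.0502 m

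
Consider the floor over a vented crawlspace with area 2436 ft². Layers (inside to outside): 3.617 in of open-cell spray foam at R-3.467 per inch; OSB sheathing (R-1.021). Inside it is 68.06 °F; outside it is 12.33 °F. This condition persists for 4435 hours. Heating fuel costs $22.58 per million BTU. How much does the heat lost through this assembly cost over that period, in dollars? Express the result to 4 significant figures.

1003 dollars

3.617 × 3.467 = 12.54
R_total = 12.54 + 1.021 = 13.561 ft²·°F·h/BTU
Q = 2436 × (68.06 − 12.33) / 13.561 = 10011 BTU/h
E = 10011 × 4435 = 44398000 BTU
Cost = 44398000/10⁶ × 22.58 = $1002.5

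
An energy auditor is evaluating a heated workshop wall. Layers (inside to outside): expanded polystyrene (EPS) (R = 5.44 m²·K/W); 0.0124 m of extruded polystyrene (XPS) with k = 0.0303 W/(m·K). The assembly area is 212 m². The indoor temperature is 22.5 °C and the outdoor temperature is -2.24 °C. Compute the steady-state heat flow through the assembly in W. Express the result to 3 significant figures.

0.0124/0.0303 = 0.4092
R_total = 5.44 + 0.4092 = 5.849 m²·K/W
Q = A·ΔT/R = 212 × (22.5 − (-2.24)) / 5.849 = 896.7 W

897 W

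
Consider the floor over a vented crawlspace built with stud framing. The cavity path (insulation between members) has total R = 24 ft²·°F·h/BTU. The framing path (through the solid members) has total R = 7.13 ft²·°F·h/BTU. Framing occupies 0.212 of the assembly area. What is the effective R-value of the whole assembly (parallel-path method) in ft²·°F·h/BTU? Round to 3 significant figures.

U_eff = 0.788/24 + 0.212/7.13 = 0.03283 + 0.02973 = 0.06257
R_eff = 1/U_eff = 15.98 ft²·°F·h/BTU

16.0 ft²·°F·h/BTU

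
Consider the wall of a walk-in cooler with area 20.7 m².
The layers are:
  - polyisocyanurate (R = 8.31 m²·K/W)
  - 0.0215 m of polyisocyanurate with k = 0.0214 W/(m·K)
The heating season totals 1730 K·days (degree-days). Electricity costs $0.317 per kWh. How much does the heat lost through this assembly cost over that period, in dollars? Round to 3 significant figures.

29.2 dollars

0.0215/0.0214 = 1.005
R_total = 8.31 + 1.005 = 9.315 m²·K/W
E = A × HDD × 24 / R / 1000 = 20.7 × 1730 × 24 / 9.315 / 1000 = 92.27 kWh
Cost = 92.27 × 0.317 = $29.25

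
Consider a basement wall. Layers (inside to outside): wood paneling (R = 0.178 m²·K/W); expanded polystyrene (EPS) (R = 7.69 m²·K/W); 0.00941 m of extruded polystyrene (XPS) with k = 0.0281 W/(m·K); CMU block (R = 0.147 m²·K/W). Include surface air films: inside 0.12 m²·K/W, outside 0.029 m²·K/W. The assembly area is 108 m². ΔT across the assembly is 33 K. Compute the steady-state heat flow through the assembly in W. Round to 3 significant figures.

419 W

0.00941/0.0281 = 0.3349
R_total = 0.12 + 0.178 + 7.69 + 0.3349 + 0.147 + 0.029 = 8.499 m²·K/W
Q = A·ΔT/R = 108 × 33 / 8.499 = 419.3 W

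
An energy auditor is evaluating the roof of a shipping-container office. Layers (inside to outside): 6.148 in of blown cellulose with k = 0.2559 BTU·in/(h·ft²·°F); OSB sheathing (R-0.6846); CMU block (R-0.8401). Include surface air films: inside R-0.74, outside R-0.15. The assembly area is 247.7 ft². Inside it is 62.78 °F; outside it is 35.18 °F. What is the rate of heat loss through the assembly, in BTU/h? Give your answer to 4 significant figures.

258.6 BTU/h

6.148/0.2559 = 24.025
R_total = 0.74 + 24.025 + 0.6846 + 0.8401 + 0.15 = 26.44 ft²·°F·h/BTU
Q = A·ΔT/R = 247.7 × (62.78 − 35.18) / 26.44 = 258.57 BTU/h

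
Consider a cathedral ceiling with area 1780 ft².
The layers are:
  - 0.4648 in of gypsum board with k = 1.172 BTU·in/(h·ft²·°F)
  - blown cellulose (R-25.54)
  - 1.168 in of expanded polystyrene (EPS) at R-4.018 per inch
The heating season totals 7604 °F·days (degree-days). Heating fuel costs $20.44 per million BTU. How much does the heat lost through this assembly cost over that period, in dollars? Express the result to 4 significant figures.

0.4648/1.172 = 0.39659
1.168 × 4.018 = 4.693
R_total = 0.39659 + 25.54 + 4.693 = 30.63 ft²·°F·h/BTU
E = A × HDD × 24 / R = 1780 × 7604 × 24 / 30.63 = 10606000 BTU
Cost = 10606000/10⁶ × 20.44 = $216.78

216.8 dollars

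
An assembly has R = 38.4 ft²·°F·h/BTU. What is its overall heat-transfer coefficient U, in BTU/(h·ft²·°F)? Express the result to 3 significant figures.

U = 1/R = 1/38.4 = 0.02604

0.0260 BTU/(h·ft²·°F)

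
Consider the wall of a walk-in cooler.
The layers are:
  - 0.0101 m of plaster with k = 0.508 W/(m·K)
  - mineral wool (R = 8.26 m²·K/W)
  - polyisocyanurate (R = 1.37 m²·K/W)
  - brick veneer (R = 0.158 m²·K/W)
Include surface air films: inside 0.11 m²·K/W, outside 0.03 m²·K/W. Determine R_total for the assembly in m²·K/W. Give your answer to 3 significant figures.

0.0101/0.508 = 0.01988
R_total = 0.11 + 0.01988 + 8.26 + 1.37 + 0.158 + 0.03 = 9.948 m²·K/W

9.95 m²·K/W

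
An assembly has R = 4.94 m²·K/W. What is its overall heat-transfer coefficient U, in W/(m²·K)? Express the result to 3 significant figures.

U = 1/R = 1/4.94 = 0.2024

0.202 W/(m²·K)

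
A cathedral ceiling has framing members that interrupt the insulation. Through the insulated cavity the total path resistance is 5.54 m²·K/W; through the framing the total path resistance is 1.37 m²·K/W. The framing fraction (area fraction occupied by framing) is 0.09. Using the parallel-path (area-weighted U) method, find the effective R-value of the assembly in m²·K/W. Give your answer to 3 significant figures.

U_eff = 0.91/5.54 + 0.09/1.37 = 0.1643 + 0.06569 = 0.23
R_eff = 1/U_eff = 4.349 m²·K/W

4.35 m²·K/W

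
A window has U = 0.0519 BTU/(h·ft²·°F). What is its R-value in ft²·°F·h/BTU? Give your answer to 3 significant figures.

19.3 ft²·°F·h/BTU

R = 1/U = 1/0.0519 = 19.27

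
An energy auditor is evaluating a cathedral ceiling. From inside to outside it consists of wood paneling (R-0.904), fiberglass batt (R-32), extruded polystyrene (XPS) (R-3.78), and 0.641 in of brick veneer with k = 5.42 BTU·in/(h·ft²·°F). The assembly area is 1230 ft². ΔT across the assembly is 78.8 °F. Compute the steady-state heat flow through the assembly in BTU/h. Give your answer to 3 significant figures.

2630 BTU/h

0.641/5.42 = 0.1183
R_total = 0.904 + 32 + 3.78 + 0.1183 = 36.8 ft²·°F·h/BTU
Q = A·ΔT/R = 1230 × 78.8 / 36.8 = 2634 BTU/h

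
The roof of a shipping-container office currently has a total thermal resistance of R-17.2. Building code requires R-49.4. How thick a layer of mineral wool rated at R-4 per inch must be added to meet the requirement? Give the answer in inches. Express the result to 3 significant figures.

8.05 in

ΔR = 49.4 − 17.2 = 32.2 ft²·°F·h/BTU
L = ΔR / (R/in) = 32.2/4 = 8.05 in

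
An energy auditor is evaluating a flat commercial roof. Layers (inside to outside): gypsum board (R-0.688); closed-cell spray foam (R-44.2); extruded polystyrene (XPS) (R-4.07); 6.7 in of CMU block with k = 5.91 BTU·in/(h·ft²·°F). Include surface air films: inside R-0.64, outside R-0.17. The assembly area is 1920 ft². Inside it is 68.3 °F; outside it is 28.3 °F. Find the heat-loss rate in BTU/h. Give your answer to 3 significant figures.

1510 BTU/h

6.7/5.91 = 1.134
R_total = 0.64 + 0.688 + 44.2 + 4.07 + 1.134 + 0.17 = 50.9 ft²·°F·h/BTU
Q = A·ΔT/R = 1920 × (68.3 − 28.3) / 50.9 = 1509 BTU/h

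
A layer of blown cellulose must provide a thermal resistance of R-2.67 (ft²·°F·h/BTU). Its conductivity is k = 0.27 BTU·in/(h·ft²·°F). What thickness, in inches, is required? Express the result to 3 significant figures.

0.721 in

L = R × k = 2.67 × 0.27 = 0.7209 in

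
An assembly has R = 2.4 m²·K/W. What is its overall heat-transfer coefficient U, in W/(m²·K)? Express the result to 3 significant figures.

U = 1/R = 1/2.4 = 0.4167

0.417 W/(m²·K)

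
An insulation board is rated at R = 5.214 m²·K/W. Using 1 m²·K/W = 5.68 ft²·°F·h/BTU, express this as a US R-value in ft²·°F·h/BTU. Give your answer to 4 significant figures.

R_US = 5.214 × 5.68 = 29.616

29.62 ft²·°F·h/BTU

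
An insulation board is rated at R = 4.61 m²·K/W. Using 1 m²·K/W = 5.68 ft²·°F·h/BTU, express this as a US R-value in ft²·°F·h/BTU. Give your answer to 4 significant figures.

26.18 ft²·°F·h/BTU

R_US = 4.61 × 5.68 = 26.185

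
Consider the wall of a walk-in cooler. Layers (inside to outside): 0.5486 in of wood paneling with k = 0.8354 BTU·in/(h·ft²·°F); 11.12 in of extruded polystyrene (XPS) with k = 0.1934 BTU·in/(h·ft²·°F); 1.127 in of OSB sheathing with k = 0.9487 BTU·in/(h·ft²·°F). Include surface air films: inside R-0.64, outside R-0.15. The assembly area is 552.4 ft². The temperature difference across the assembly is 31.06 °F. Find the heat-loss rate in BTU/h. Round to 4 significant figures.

0.5486/0.8354 = 0.65669
11.12/0.1934 = 57.497
1.127/0.9487 = 1.1879
R_total = 0.64 + 0.65669 + 57.497 + 1.1879 + 0.15 = 60.132 ft²·°F·h/BTU
Q = A·ΔT/R = 552.4 × 31.06 / 60.132 = 285.33 BTU/h

285.3 BTU/h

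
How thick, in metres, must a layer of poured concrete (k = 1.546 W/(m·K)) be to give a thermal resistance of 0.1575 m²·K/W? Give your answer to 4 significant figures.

0.2435 m

L = R·k = 0.1575 × 1.546 = 0.2435 m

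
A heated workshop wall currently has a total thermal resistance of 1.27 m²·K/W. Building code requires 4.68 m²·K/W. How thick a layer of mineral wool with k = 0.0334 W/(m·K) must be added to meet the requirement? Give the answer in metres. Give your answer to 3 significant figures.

0.114 m

ΔR = 4.68 − 1.27 = 3.41 m²·K/W
L = ΔR × k = 3.41 × 0.0334 = 0.1139 m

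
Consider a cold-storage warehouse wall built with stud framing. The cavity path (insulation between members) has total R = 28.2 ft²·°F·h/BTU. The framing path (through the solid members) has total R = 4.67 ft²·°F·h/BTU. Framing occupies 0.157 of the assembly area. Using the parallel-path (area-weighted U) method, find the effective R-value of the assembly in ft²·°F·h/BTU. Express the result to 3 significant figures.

U_eff = 0.843/28.2 + 0.157/4.67 = 0.02989 + 0.03362 = 0.06351
R_eff = 1/U_eff = 15.74 ft²·°F·h/BTU

15.7 ft²·°F·h/BTU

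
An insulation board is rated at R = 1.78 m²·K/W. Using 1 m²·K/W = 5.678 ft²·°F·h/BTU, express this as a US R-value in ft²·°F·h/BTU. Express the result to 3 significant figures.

10.1 ft²·°F·h/BTU

R_US = 1.78 × 5.678 = 10.11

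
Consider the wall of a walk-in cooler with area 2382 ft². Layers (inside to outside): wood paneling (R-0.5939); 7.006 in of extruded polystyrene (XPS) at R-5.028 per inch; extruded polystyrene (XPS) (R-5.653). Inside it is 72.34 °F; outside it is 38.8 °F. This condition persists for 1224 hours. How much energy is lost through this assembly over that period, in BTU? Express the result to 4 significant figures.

7.006 × 5.028 = 35.226
R_total = 0.5939 + 35.226 + 5.653 = 41.473 ft²·°F·h/BTU
Q = 2382 × (72.34 − 38.8) / 41.473 = 1926.4 BTU/h
E = 1926.4 × 1224 = 2357900 BTU

2358000 BTU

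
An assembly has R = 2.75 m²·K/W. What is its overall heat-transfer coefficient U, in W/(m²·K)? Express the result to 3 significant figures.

U = 1/R = 1/2.75 = 0.3636

0.364 W/(m²·K)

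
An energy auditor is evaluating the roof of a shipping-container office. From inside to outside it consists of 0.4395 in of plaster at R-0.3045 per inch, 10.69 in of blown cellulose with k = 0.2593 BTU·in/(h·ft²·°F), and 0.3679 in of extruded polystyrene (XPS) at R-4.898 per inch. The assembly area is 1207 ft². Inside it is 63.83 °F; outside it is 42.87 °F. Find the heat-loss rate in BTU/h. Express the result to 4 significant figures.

586.1 BTU/h

0.4395 × 0.3045 = 0.13383
10.69/0.2593 = 41.226
0.3679 × 4.898 = 1.802
R_total = 0.13383 + 41.226 + 1.802 = 43.162 ft²·°F·h/BTU
Q = A·ΔT/R = 1207 × (63.83 − 42.87) / 43.162 = 586.13 BTU/h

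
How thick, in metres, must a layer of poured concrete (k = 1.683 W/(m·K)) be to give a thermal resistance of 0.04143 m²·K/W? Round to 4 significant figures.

0.06973 m

L = R·k = 0.04143 × 1.683 = 0.069727 m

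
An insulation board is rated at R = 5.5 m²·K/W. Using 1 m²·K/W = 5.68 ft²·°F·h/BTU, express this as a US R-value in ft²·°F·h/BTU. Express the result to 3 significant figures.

31.2 ft²·°F·h/BTU

R_US = 5.5 × 5.68 = 31.24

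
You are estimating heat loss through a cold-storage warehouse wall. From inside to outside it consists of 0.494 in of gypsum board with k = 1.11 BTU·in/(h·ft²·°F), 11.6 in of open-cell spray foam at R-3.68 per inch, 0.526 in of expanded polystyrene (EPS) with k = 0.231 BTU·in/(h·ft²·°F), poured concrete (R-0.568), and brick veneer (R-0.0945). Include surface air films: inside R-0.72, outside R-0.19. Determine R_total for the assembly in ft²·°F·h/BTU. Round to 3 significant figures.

47.0 ft²·°F·h/BTU

0.494/1.11 = 0.445
11.6 × 3.68 = 42.69
0.526/0.231 = 2.277
R_total = 0.72 + 0.445 + 42.69 + 2.277 + 0.568 + 0.0945 + 0.19 = 46.98 ft²·°F·h/BTU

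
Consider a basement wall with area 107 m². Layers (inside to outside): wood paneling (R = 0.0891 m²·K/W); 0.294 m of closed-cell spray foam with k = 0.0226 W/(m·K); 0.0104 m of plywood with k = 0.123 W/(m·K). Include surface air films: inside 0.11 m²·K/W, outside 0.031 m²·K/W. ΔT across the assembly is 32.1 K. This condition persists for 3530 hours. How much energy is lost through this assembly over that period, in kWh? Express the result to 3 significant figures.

910 kWh

0.294/0.0226 = 13.01
0.0104/0.123 = 0.08455
R_total = 0.11 + 0.0891 + 13.01 + 0.08455 + 0.031 = 13.32 m²·K/W
Q = 107 × 32.1 / 13.32 = 257.8 W
E = 257.8 W × 3530 h / 1000 = 910 kWh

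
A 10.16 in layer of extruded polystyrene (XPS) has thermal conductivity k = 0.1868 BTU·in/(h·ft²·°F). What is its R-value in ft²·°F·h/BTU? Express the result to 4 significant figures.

R = L/k = 10.16/0.1868 = 54.39 ft²·°F·h/BTU

54.39 ft²·°F·h/BTU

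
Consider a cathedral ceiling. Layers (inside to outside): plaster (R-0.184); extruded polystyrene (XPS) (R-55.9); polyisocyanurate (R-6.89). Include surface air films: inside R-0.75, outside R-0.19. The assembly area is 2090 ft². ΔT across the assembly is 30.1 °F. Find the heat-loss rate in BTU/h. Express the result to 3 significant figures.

984 BTU/h

R_total = 0.75 + 0.184 + 55.9 + 6.89 + 0.19 = 63.91 ft²·°F·h/BTU
Q = A·ΔT/R = 2090 × 30.1 / 63.91 = 984.3 BTU/h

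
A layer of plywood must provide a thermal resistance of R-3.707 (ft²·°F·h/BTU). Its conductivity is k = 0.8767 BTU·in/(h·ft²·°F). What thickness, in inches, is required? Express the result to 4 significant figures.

L = R × k = 3.707 × 0.8767 = 3.2499 in

3.250 in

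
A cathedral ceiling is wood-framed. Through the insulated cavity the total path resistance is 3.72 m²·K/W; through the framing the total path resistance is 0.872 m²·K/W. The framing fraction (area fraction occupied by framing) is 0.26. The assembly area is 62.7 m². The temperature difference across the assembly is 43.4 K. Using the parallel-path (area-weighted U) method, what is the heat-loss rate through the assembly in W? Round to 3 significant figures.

U_eff = 0.74/3.72 + 0.26/0.872 = 0.1989 + 0.2982 = 0.4971
R_eff = 1/U_eff = 2.012 m²·K/W
Q = 62.7 × 43.4 / 2.012 = 1353 W

1350 W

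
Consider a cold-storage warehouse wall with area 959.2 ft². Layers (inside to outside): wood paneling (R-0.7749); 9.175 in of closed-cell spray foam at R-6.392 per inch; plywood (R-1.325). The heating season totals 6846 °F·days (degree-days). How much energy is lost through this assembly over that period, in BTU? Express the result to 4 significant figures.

2594000 BTU

9.175 × 6.392 = 58.647
R_total = 0.7749 + 58.647 + 1.325 = 60.747 ft²·°F·h/BTU
E = A × HDD × 24 / R = 959.2 × 6846 × 24 / 60.747 = 2594400 BTU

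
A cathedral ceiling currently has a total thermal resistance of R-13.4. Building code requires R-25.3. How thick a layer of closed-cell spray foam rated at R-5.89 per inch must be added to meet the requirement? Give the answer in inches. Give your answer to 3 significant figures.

2.02 in

ΔR = 25.3 − 13.4 = 11.9 ft²·°F·h/BTU
L = ΔR / (R/in) = 11.9/5.89 = 2.02 in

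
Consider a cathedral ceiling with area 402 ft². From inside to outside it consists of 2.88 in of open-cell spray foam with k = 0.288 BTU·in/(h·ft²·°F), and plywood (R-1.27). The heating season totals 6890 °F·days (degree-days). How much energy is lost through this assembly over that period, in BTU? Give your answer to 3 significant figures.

2.88/0.288 = 10
R_total = 10 + 1.27 = 11.27 ft²·°F·h/BTU
E = A × HDD × 24 / R = 402 × 6890 × 24 / 11.27 = 5898000 BTU

5900000 BTU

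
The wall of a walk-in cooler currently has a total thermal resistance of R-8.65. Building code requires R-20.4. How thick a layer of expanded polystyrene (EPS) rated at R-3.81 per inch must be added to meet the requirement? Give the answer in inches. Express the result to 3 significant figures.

3.08 in

ΔR = 20.4 − 8.65 = 11.75 ft²·°F·h/BTU
L = ΔR / (R/in) = 11.75/3.81 = 3.084 in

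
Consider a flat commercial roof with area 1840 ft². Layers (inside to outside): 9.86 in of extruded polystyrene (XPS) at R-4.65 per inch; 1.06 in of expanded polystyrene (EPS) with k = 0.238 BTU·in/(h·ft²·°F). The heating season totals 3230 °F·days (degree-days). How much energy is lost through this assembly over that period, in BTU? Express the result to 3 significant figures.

2840000 BTU

9.86 × 4.65 = 45.85
1.06/0.238 = 4.454
R_total = 45.85 + 4.454 = 50.3 ft²·°F·h/BTU
E = A × HDD × 24 / R = 1840 × 3230 × 24 / 50.3 = 2836000 BTU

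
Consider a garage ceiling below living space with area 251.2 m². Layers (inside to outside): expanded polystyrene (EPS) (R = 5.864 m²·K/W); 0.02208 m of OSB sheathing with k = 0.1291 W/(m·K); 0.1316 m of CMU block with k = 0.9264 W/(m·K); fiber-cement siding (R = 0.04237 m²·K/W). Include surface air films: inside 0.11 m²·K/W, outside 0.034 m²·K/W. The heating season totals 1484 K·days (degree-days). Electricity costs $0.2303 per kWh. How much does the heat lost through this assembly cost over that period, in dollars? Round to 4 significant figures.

323.8 dollars

0.02208/0.1291 = 0.17103
0.1316/0.9264 = 0.14206
R_total = 0.11 + 5.864 + 0.17103 + 0.14206 + 0.04237 + 0.034 = 6.3635 m²·K/W
E = A × HDD × 24 / R / 1000 = 251.2 × 1484 × 24 / 6.3635 / 1000 = 1406 kWh
Cost = 1406 × 0.2303 = $323.79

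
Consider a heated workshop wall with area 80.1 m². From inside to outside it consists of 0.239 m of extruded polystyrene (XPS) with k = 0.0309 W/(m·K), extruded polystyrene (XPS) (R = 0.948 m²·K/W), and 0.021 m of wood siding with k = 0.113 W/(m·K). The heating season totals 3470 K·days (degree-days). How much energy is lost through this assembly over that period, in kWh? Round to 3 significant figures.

0.239/0.0309 = 7.735
0.021/0.113 = 0.1858
R_total = 7.735 + 0.948 + 0.1858 = 8.868 m²·K/W
E = A × HDD × 24 / R / 1000 = 80.1 × 3470 × 24 / 8.868 / 1000 = 752.2 kWh

752 kWh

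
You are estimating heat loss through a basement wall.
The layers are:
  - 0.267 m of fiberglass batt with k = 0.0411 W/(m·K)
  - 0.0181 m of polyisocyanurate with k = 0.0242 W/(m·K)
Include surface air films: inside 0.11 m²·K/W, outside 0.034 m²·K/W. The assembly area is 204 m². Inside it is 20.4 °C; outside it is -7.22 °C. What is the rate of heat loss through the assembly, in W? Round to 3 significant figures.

0.267/0.0411 = 6.496
0.0181/0.0242 = 0.7479
R_total = 0.11 + 6.496 + 0.7479 + 0.034 = 7.388 m²·K/W
Q = A·ΔT/R = 204 × (20.4 − (-7.22)) / 7.388 = 762.6 W

763 W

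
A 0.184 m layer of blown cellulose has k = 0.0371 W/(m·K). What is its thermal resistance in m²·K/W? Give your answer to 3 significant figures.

4.96 m²·K/W

R = L/k = 0.184/0.0371 = 4.96 m²·K/W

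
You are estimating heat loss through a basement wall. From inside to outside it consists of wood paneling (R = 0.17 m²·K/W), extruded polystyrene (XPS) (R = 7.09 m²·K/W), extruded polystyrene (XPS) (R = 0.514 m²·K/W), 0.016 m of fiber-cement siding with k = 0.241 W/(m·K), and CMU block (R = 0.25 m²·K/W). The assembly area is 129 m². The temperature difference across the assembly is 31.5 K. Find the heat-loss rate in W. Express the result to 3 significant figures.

0.016/0.241 = 0.06639
R_total = 0.17 + 7.09 + 0.514 + 0.06639 + 0.25 = 8.09 m²·K/W
Q = A·ΔT/R = 129 × 31.5 / 8.09 = 502.3 W

502 W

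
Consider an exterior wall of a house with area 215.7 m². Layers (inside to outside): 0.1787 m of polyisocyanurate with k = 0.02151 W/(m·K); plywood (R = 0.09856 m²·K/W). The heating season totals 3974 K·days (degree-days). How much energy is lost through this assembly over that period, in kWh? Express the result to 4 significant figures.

2447 kWh

0.1787/0.02151 = 8.3078
R_total = 8.3078 + 0.09856 = 8.4063 m²·K/W
E = A × HDD × 24 / R / 1000 = 215.7 × 3974 × 24 / 8.4063 / 1000 = 2447.3 kWh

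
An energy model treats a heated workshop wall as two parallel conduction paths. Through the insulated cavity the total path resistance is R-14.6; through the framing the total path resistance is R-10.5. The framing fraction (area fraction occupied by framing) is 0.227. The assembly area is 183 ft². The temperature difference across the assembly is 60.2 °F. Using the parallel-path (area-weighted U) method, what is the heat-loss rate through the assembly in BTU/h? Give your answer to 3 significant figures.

821 BTU/h

U_eff = 0.773/14.6 + 0.227/10.5 = 0.05295 + 0.02162 = 0.07456
R_eff = 1/U_eff = 13.41 ft²·°F·h/BTU
Q = 183 × 60.2 / 13.41 = 821.4 BTU/h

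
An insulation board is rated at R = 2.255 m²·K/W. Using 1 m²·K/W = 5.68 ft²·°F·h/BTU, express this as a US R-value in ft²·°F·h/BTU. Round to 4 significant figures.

12.81 ft²·°F·h/BTU

R_US = 2.255 × 5.68 = 12.808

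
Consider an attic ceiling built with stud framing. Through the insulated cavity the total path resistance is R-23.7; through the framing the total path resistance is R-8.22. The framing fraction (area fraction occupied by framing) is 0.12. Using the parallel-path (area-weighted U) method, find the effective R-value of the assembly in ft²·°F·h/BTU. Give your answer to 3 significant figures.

U_eff = 0.88/23.7 + 0.12/8.22 = 0.03713 + 0.0146 = 0.05173
R_eff = 1/U_eff = 19.33 ft²·°F·h/BTU

19.3 ft²·°F·h/BTU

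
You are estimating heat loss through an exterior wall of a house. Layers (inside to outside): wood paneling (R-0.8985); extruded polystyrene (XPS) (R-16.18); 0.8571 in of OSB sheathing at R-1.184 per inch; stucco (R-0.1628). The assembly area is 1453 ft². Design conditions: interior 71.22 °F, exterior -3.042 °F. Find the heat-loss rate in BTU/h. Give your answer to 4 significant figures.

0.8571 × 1.184 = 1.0148
R_total = 0.8985 + 16.18 + 1.0148 + 0.1628 = 18.256 ft²·°F·h/BTU
Q = A·ΔT/R = 1453 × (71.22 − (-3.042)) / 18.256 = 5910.5 BTU/h

5910 BTU/h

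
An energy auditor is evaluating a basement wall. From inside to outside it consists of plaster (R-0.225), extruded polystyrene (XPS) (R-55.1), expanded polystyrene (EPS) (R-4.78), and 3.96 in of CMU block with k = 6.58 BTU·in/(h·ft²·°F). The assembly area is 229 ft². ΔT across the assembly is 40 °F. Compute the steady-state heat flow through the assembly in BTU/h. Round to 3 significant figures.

151 BTU/h

3.96/6.58 = 0.6018
R_total = 0.225 + 55.1 + 4.78 + 0.6018 = 60.71 ft²·°F·h/BTU
Q = A·ΔT/R = 229 × 40 / 60.71 = 150.9 BTU/h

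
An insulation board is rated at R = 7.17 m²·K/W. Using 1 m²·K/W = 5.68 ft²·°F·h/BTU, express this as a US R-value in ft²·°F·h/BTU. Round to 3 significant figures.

40.7 ft²·°F·h/BTU

R_US = 7.17 × 5.68 = 40.73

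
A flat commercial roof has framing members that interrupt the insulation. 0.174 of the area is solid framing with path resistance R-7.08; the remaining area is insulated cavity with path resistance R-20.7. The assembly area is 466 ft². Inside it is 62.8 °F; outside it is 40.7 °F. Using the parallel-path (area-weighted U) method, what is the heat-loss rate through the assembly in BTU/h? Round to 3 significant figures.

U_eff = 0.826/20.7 + 0.174/7.08 = 0.0399 + 0.02458 = 0.06448
R_eff = 1/U_eff = 15.51 ft²·°F·h/BTU
Q = 466 × (62.8 − 40.7) / 15.51 = 664.1 BTU/h

664 BTU/h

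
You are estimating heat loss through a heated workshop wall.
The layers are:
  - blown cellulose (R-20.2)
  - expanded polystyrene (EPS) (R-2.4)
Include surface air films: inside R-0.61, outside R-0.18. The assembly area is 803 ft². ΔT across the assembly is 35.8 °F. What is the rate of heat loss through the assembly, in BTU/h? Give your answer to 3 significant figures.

R_total = 0.61 + 20.2 + 2.4 + 0.18 = 23.39 ft²·°F·h/BTU
Q = A·ΔT/R = 803 × 35.8 / 23.39 = 1229 BTU/h

1230 BTU/h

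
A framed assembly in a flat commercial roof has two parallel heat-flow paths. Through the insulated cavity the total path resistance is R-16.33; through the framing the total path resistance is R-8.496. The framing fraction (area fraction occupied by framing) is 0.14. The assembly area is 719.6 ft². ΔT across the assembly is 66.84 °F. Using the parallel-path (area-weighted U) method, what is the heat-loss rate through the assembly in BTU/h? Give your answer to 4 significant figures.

3326 BTU/h

U_eff = 0.86/16.33 + 0.14/8.496 = 0.052664 + 0.016478 = 0.069142
R_eff = 1/U_eff = 14.463 ft²·°F·h/BTU
Q = 719.6 × 66.84 / 14.463 = 3325.6 BTU/h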